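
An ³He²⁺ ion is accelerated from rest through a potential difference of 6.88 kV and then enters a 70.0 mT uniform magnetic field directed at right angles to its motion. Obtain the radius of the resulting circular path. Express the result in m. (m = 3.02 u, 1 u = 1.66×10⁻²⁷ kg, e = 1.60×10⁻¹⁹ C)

The kinetic energy gained is K = qV = (2×1.60×10^-19)(6880) = 2.20×10^-15 J.
v = √(2K/m) = 9.37×10^5 m/s.
r = mv/(qB) = (5.01×10^-27)(9.37×10^5) / [(2×1.60×10^-19)(0.0700)] = 0.210 m.

r ≈ 0.210 m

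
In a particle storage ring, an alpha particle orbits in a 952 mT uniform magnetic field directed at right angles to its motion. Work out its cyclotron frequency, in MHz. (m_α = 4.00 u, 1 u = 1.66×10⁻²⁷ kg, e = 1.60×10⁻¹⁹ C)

f ≈ 7.30 MHz

f = qB/(2πm) = (2×1.60×10^-19)(0.952) / [2π(6.64×10^-27)] = 7.30×10^6 Hz.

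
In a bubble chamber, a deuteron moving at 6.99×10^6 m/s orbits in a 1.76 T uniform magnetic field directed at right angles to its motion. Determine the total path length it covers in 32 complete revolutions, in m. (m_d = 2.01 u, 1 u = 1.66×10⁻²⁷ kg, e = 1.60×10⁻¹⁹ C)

L ≈ 16.7 m

r = mv/(qB) = 0.0828 m, so one revolution covers 2πr = 0.520 m.
In 32 revolutions: L = 32·2πr = 16.7 m.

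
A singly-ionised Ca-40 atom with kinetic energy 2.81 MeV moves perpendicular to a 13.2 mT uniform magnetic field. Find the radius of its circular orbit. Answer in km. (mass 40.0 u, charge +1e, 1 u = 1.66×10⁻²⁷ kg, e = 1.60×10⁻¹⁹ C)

Convert the energy: K = 2.81 MeV = 4.50×10^-13 J.
v = √(2K/m) = √(2·4.50×10^-13/6.64×10^-26) = 3.68×10^6 m/s.
r = mv/(qB) = (6.64×10^-26)(3.68×10^6) / [(1×1.60×10^-19)(0.0132)] = 116 m.

r ≈ 0.116 km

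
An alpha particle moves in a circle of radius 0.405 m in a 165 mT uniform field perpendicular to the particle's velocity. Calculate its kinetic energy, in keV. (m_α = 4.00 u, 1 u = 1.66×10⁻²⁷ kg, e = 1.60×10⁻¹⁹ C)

v = qBr/m = (2×1.60×10^-19)(0.165)(0.405) / (6.64×10^-27) = 3.22×10^6 m/s.
K = ½mv² = 0.5·(6.64×10^-27)·(3.22×10^6)² = 3.44×10^-14 J = 215 keV.

K ≈ 215 keV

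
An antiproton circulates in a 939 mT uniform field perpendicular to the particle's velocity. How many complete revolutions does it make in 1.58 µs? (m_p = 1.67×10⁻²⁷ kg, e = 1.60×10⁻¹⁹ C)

N = 22

T = 2πm/(qB) = 2π(1.67×10^-27) / [(1×1.60×10^-19)(0.939)] = 6.9841×10^-8 s.
N = t/T = 1.58×10^-6 / 6.9841×10^-8 ≈ 22.62, so 22 complete revolutions.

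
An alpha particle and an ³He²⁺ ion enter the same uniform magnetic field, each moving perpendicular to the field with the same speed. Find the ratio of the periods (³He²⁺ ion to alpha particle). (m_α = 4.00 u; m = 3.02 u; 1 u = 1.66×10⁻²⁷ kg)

ratio ≈ 0.755

T = 2πm/(qB) is independent of speed, so T₂/T₁ = (m₂/q₂)/(m₁/q₁).
T_{³He²⁺ ion}/T_{alpha particle} = (5.01×10^-27/2e) / (6.64×10^-27/2e) = 0.755.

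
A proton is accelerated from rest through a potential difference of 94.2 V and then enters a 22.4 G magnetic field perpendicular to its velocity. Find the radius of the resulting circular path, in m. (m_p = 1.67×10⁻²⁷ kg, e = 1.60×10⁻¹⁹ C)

The kinetic energy gained is K = qV = (1×1.60×10^-19)(94.2) = 1.51×10^-17 J.
v = √(2K/m) = 1.34×10^5 m/s.
r = mv/(qB) = (1.67×10^-27)(1.34×10^5) / [(1×1.60×10^-19)(2.24×10^-3)] = 0.626 m.

r ≈ 0.626 m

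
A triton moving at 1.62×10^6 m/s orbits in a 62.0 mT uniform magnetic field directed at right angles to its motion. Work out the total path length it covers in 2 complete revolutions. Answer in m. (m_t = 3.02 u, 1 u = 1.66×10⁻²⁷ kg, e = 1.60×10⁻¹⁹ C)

r = mv/(qB) = 0.819 m, so one revolution covers 2πr = 5.14 m.
In 2 revolutions: L = 2·2πr = 10.3 m.

L ≈ 10.3 m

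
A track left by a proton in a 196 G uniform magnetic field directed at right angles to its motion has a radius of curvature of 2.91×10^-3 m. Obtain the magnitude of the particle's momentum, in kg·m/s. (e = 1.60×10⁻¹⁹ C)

Since qvB = mv²/r, the momentum p = mv = qBr.
p = (1×1.60×10^-19)(0.0196)(2.91×10^-3) = 9.13×10^-24 kg·m/s.

p ≈ 9.13×10^-24 kg·m/s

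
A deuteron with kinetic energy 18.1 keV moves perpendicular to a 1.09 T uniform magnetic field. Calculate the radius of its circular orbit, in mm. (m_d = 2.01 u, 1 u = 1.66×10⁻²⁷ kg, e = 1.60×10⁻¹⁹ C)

Convert the energy: K = 18.1 keV = 2.90×10^-15 J.
v = √(2K/m) = √(2·2.90×10^-15/3.34×10^-27) = 1.32×10^6 m/s.
r = mv/(qB) = (3.34×10^-27)(1.32×10^6) / [(1×1.60×10^-19)(1.09)] = 0.0252 m.

r ≈ 25.2 mm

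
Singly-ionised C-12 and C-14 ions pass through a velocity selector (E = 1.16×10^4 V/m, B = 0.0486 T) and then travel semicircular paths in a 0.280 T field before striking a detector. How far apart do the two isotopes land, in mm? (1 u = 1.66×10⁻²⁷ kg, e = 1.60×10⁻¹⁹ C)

Both emerge at v = E/B₁ = 2.39×10^5 m/s.
r = mv/(qB₂), so r₁ = 0.1061 m and r₂ = 0.1238 m, giving Δr = 0.0177 m.
After a semicircle each ion lands a diameter 2r from the entry slit, so the separation is 2Δr = 0.0354 m.

Δd ≈ 35.4 mm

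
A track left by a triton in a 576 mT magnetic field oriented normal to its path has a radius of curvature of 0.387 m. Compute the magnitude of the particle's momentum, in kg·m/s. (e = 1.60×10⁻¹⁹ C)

p ≈ 3.57×10^-20 kg·m/s

Since qvB = mv²/r, the momentum p = mv = qBr.
p = (1×1.60×10^-19)(0.576)(0.387) = 3.57×10^-20 kg·m/s.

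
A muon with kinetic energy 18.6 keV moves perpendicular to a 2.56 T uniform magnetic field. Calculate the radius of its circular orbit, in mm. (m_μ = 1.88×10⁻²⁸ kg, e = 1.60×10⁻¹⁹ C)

r ≈ 2.58 mm

Convert the energy: K = 18.6 keV = 2.98×10^-15 J.
v = √(2K/m) = √(2·2.98×10^-15/1.88×10^-28) = 5.63×10^6 m/s.
r = mv/(qB) = (1.88×10^-28)(5.63×10^6) / [(1×1.60×10^-19)(2.56)] = 2.58×10^-3 m.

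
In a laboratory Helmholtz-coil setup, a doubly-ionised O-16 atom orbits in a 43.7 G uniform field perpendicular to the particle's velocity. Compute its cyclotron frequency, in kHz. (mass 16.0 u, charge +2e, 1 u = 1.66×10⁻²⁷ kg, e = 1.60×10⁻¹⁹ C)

f ≈ 8.38 kHz

f = qB/(2πm) = (2×1.60×10^-19)(4.37×10^-3) / [2π(2.66×10^-26)] = 8380 Hz.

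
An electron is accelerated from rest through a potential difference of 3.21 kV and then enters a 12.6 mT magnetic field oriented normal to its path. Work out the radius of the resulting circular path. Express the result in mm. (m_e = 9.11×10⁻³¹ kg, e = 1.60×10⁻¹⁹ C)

The kinetic energy gained is K = qV = (1×1.60×10^-19)(3210) = 5.14×10^-16 J.
v = √(2K/m) = 3.36×10^7 m/s.
r = mv/(qB) = (9.11×10^-31)(3.36×10^7) / [(1×1.60×10^-19)(0.0126)] = 0.0152 m.

r ≈ 15.2 mm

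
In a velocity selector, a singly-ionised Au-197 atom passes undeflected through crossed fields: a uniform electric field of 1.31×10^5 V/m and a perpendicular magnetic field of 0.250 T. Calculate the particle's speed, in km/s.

For zero net force, qE = qvB, so v = E/B.
v = (1.31×10^5) / (0.250) = 5.24×10^5 m/s.

v ≈ 524 km/s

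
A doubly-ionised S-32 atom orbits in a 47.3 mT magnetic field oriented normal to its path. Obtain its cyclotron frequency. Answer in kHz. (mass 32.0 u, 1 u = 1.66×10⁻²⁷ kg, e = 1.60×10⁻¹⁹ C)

f = qB/(2πm) = (2×1.60×10^-19)(0.0473) / [2π(5.31×10^-26)] = 4.53×10^4 Hz.

f ≈ 45.3 kHz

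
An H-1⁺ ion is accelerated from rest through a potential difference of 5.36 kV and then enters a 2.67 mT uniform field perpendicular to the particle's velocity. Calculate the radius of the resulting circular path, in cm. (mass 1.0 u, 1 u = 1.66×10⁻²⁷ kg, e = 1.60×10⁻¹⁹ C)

The kinetic energy gained is K = qV = (1×1.60×10^-19)(5360) = 8.58×10^-16 J.
v = √(2K/m) = 1.02×10^6 m/s.
r = mv/(qB) = (1.66×10^-27)(1.02×10^6) / [(1×1.60×10^-19)(2.67×10^-3)] = 3.95 m.

r ≈ 395 cm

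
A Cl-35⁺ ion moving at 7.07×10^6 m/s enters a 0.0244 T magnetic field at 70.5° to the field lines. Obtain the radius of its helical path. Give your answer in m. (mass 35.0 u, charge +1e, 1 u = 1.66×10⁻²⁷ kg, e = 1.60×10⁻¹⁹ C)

Only the perpendicular component v⊥ = v sin70.5° = 6.66×10^6 m/s is bent by the field.
r = m v⊥ /(qB) = (5.81×10^-26)(6.66×10^6) / [(1×1.60×10^-19)(0.0244)] = 99.2 m.

r ≈ 99.2 m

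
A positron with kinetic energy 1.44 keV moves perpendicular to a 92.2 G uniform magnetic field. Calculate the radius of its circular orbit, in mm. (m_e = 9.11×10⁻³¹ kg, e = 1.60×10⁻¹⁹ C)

Convert the energy: K = 1.44 keV = 2.30×10^-16 J.
v = √(2K/m) = √(2·2.30×10^-16/9.11×10^-31) = 2.25×10^7 m/s.
r = mv/(qB) = (9.11×10^-31)(2.25×10^7) / [(1×1.60×10^-19)(9.22×10^-3)] = 0.0139 m.

r ≈ 13.9 mm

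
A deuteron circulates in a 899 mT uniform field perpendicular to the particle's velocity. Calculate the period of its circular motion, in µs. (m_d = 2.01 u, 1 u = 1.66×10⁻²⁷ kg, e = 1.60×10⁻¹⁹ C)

T ≈ 0.146 µs

The cyclotron period is independent of speed: T = 2πm/(qB).
T = 2π(3.34×10^-27) / [(1×1.60×10^-19)(0.899)] = 1.46×10^-7 s.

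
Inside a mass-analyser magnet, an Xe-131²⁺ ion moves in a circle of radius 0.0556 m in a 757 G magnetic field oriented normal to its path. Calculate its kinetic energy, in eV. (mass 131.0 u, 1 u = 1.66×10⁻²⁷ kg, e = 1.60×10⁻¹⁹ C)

K ≈ 26.1 eV

v = qBr/m = (2×1.60×10^-19)(0.0757)(0.0556) / (2.17×10^-25) = 6190 m/s.
K = ½mv² = 0.5·(2.17×10^-25)·(6190)² = 4.17×10^-18 J = 26.1 eV.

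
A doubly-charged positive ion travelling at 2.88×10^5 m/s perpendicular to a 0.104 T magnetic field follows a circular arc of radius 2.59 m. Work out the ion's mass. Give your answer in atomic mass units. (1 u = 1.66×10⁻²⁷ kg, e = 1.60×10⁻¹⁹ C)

m ≈ 180 u

qvB = mv²/r ⇒ m = qBr/v.
m = (2×1.60×10^-19)(0.104)(2.59) / (2.88×10^5) = 2.99×10^-25 kg = 180 u.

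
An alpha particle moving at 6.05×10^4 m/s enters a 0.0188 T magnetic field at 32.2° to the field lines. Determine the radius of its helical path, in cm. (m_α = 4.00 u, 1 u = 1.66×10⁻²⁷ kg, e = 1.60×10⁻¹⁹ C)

Only the perpendicular component v⊥ = v sin32.2° = 3.22×10^4 m/s is bent by the field.
r = m v⊥ /(qB) = (6.64×10^-27)(3.22×10^4) / [(2×1.60×10^-19)(0.0188)] = 0.0356 m.

r ≈ 3.56 cm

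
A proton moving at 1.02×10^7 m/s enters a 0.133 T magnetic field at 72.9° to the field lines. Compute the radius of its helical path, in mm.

r ≈ 765 mm

Only the perpendicular component v⊥ = v sin72.9° = 9.75×10^6 m/s is bent by the field.
r = m v⊥ /(qB) = (1.67×10^-27)(9.75×10^6) / [(1×1.60×10^-19)(0.133)] = 0.765 m.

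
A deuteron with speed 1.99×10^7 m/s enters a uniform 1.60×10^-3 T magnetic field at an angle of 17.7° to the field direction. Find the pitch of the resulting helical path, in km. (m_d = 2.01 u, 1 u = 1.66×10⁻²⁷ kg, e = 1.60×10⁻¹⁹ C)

The velocity component along B is v∥ = v cos17.7° = 1.90×10^7 m/s.
The cyclotron period T = 2πm/(qB) = 8.19×10^-5 s is set by m, q, B alone.
Pitch = v∥·T = (1.90×10^7)(8.19×10^-5) = 1550 m.

pitch ≈ 1.55 km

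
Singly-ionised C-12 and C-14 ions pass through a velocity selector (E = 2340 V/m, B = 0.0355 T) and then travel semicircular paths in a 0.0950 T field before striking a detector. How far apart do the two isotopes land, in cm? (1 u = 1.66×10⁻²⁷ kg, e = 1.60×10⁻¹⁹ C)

Δd ≈ 2.88 cm

Both emerge at v = E/B₁ = 6.59×10^4 m/s.
r = mv/(qB₂), so r₁ = 0.08638 m and r₂ = 0.1008 m, giving Δr = 0.0144 m.
After a semicircle each ion lands a diameter 2r from the entry slit, so the separation is 2Δr = 0.0288 m.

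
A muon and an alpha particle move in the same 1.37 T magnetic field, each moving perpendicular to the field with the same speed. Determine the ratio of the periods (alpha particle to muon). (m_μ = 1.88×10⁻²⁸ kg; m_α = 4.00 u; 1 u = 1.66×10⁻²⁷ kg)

T = 2πm/(qB) is independent of speed, so T₂/T₁ = (m₂/q₂)/(m₁/q₁).
T_{alpha particle}/T_{muon} = (6.64×10^-27/2e) / (1.88×10^-28/1e) = 17.7.

ratio ≈ 17.7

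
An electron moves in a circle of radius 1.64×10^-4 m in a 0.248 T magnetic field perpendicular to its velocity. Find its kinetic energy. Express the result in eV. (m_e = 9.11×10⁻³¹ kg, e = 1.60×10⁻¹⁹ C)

v = qBr/m = (1×1.60×10^-19)(0.248)(1.64×10^-4) / (9.11×10^-31) = 7.14×10^6 m/s.
K = ½mv² = 0.5·(9.11×10^-31)·(7.14×10^6)² = 2.32×10^-17 J = 145 eV.

K ≈ 145 eV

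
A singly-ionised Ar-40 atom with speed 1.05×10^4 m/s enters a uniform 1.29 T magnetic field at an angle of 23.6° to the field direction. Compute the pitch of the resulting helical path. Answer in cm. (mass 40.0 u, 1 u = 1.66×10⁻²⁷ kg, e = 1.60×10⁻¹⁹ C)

The velocity component along B is v∥ = v cos23.6° = 9620 m/s.
The cyclotron period T = 2πm/(qB) = 2.02×10^-6 s is set by m, q, B alone.
Pitch = v∥·T = (9620)(2.02×10^-6) = 0.0194 m.

pitch ≈ 1.94 cm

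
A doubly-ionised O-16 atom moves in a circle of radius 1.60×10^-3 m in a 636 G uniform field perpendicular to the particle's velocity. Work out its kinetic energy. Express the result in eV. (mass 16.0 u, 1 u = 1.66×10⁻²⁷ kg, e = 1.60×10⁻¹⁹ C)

v = qBr/m = (2×1.60×10^-19)(0.0636)(1.60×10^-3) / (2.66×10^-26) = 1230 m/s.
K = ½mv² = 0.5·(2.66×10^-26)·(1230)² = 2.00×10^-20 J = 0.125 eV.

K ≈ 0.125 eV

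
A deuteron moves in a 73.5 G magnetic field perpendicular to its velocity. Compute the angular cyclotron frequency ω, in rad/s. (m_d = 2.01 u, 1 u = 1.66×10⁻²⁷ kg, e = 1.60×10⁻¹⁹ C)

ω ≈ 3.52×10^5 rad/s

ω = qB/m = (1×1.60×10^-19)(7.35×10^-3) / (3.34×10^-27) = 3.52×10^5 rad/s.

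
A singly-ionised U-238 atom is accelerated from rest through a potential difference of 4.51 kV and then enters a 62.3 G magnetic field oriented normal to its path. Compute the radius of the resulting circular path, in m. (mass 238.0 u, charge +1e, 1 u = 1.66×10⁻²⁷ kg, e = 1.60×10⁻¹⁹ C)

r ≈ 24.0 m

The kinetic energy gained is K = qV = (1×1.60×10^-19)(4510) = 7.22×10^-16 J.
v = √(2K/m) = 6.04×10^4 m/s.
r = mv/(qB) = (3.95×10^-25)(6.04×10^4) / [(1×1.60×10^-19)(6.23×10^-3)] = 24.0 m.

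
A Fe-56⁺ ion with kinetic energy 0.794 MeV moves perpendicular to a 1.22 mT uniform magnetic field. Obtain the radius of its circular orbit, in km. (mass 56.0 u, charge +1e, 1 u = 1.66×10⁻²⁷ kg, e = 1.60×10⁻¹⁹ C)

Convert the energy: K = 0.794 MeV = 1.27×10^-13 J.
v = √(2K/m) = √(2·1.27×10^-13/9.30×10^-26) = 1.65×10^6 m/s.
r = mv/(qB) = (9.30×10^-26)(1.65×10^6) / [(1×1.60×10^-19)(1.22×10^-3)] = 787 m.

r ≈ 0.787 km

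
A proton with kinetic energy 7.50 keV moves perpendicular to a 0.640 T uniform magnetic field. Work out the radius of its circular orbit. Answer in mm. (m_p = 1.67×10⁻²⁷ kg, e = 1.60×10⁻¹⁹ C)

r ≈ 19.6 mm

Convert the energy: K = 7.50 keV = 1.20×10^-15 J.
v = √(2K/m) = √(2·1.20×10^-15/1.67×10^-27) = 1.20×10^6 m/s.
r = mv/(qB) = (1.67×10^-27)(1.20×10^6) / [(1×1.60×10^-19)(0.640)] = 0.0196 m.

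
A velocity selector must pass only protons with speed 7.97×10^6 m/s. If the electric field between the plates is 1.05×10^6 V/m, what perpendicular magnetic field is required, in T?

qE = qvB ⇒ B = E/v = (1.05×10^6) / (7.97×10^6) = 0.132 T.

B ≈ 0.132 T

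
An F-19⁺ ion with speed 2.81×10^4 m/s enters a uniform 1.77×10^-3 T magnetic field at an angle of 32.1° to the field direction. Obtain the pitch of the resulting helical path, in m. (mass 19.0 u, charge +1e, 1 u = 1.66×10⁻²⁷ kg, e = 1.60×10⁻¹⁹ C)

The velocity component along B is v∥ = v cos32.1° = 2.38×10^4 m/s.
The cyclotron period T = 2πm/(qB) = 7.00×10^-4 s is set by m, q, B alone.
Pitch = v∥·T = (2.38×10^4)(7.00×10^-4) = 16.7 m.

pitch ≈ 16.7 m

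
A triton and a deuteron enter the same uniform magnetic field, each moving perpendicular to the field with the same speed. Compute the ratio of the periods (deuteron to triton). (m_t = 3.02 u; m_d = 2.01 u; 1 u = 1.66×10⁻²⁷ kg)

T = 2πm/(qB) is independent of speed, so T₂/T₁ = (m₂/q₂)/(m₁/q₁).
T_{deuteron}/T_{triton} = (3.34×10^-27/1e) / (5.01×10^-27/1e) = 0.666.

ratio ≈ 0.666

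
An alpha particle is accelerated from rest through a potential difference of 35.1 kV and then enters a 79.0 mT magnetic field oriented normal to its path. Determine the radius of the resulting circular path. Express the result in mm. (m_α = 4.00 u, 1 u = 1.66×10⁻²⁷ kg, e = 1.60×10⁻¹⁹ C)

The kinetic energy gained is K = qV = (2×1.60×10^-19)(3.51×10^4) = 1.12×10^-14 J.
v = √(2K/m) = 1.84×10^6 m/s.
r = mv/(qB) = (6.64×10^-27)(1.84×10^6) / [(2×1.60×10^-19)(0.0790)] = 0.483 m.

r ≈ 483 mm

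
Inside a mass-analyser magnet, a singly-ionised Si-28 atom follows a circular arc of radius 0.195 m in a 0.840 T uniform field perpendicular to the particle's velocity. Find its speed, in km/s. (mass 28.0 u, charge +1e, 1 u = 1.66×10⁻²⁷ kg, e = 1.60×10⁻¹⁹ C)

From qvB = mv²/r, v = qBr/m.
v = (1×1.60×10^-19)(0.840)(0.195) / (4.65×10^-26) = 5.64×10^5 m/s.

v ≈ 564 km/s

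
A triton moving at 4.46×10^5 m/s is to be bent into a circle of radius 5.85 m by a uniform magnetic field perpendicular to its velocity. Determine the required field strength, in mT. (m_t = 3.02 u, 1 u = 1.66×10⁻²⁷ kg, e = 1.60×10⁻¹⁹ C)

B ≈ 2.39 mT

qvB = mv²/r gives B = mv/(qr).
B = (5.01×10^-27)(4.46×10^5) / [(1×1.60×10^-19)(5.85)] = 2.39×10^-3 T.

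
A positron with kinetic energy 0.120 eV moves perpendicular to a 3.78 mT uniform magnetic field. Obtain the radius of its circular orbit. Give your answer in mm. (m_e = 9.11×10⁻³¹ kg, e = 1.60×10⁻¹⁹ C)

Convert the energy: K = 0.120 eV = 1.92×10^-20 J.
v = √(2K/m) = √(2·1.92×10^-20/9.11×10^-31) = 2.05×10^5 m/s.
r = mv/(qB) = (9.11×10^-31)(2.05×10^5) / [(1×1.60×10^-19)(3.78×10^-3)] = 3.09×10^-4 m.

r ≈ 0.309 mm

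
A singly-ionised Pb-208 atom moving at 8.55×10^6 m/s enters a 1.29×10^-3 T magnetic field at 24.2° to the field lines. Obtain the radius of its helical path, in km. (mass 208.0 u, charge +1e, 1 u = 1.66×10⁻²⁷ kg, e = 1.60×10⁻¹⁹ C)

Only the perpendicular component v⊥ = v sin24.2° = 3.50×10^6 m/s is bent by the field.
r = m v⊥ /(qB) = (3.45×10^-25)(3.50×10^6) / [(1×1.60×10^-19)(1.29×10^-3)] = 5860 m.

r ≈ 5.86 km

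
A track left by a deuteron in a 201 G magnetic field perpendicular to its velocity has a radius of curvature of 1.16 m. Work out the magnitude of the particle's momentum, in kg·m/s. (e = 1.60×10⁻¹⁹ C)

Since qvB = mv²/r, the momentum p = mv = qBr.
p = (1×1.60×10^-19)(0.0201)(1.16) = 3.73×10^-21 kg·m/s.

p ≈ 3.73×10^-21 kg·m/s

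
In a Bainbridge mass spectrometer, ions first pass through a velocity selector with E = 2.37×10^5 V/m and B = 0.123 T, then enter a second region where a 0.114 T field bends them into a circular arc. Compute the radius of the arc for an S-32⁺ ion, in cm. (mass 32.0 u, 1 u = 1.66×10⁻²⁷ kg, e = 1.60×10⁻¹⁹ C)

The selector passes v = E/B = 2.37×10^5/0.123 = 1.93×10^6 m/s.
In the deflection region, r = mv/(qB₂) = (5.31×10^-26)(1.93×10^6) / [(1×1.60×10^-19)(0.114)] = 5.61 m.

r ≈ 561 cm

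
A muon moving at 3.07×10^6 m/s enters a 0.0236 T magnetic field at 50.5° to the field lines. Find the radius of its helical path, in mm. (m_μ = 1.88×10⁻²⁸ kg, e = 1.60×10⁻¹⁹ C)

r ≈ 118 mm

Only the perpendicular component v⊥ = v sin50.5° = 2.37×10^6 m/s is bent by the field.
r = m v⊥ /(qB) = (1.88×10^-28)(2.37×10^6) / [(1×1.60×10^-19)(0.0236)] = 0.118 m.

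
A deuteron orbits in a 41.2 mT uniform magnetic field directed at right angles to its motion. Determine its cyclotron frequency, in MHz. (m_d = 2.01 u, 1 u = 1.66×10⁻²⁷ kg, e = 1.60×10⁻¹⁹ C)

f = qB/(2πm) = (1×1.60×10^-19)(0.0412) / [2π(3.34×10^-27)] = 3.14×10^5 Hz.

f ≈ 0.314 MHz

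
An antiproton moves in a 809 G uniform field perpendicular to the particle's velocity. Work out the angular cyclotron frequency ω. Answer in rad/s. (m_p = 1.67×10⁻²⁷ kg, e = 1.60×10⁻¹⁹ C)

ω ≈ 7.75×10^6 rad/s

ω = qB/m = (1×1.60×10^-19)(0.0809) / (1.67×10^-27) = 7.75×10^6 rad/s.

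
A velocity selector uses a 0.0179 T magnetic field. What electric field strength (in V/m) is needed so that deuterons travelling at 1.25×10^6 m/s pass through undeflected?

qE = qvB ⇒ E = vB = (1.25×10^6)(0.0179) = 2.24×10^4 V/m.

E ≈ 2.24×10^4 V/m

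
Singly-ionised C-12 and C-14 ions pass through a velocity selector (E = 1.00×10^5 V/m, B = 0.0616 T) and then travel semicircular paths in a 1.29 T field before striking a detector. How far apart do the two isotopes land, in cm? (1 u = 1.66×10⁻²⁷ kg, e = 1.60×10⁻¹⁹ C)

Δd ≈ 5.22 cm

Both emerge at v = E/B₁ = 1.62×10^6 m/s.
r = mv/(qB₂), so r₁ = 0.1567 m and r₂ = 0.1828 m, giving Δr = 0.0261 m.
After a semicircle each ion lands a diameter 2r from the entry slit, so the separation is 2Δr = 0.0522 m.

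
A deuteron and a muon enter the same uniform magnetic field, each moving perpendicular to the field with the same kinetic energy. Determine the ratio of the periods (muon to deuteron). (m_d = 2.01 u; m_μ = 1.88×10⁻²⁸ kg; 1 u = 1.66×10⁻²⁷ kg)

T = 2πm/(qB) is independent of speed, so T₂/T₁ = (m₂/q₂)/(m₁/q₁).
T_{muon}/T_{deuteron} = (1.88×10^-28/1e) / (3.34×10^-27/1e) = 0.0563.

ratio ≈ 0.0563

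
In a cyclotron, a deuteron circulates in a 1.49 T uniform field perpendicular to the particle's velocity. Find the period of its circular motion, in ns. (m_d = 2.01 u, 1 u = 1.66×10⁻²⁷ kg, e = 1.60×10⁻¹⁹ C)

T ≈ 87.9 ns

The cyclotron period is independent of speed: T = 2πm/(qB).
T = 2π(3.34×10^-27) / [(1×1.60×10^-19)(1.49)] = 8.79×10^-8 s.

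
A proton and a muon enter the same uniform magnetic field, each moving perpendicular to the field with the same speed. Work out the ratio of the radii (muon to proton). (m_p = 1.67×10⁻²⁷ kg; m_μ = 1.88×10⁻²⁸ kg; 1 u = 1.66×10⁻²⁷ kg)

ratio ≈ 0.113

r = mv/(qB) ⇒ at equal v, r ∝ m/q.
r_{muon}/r_{proton} = 0.113.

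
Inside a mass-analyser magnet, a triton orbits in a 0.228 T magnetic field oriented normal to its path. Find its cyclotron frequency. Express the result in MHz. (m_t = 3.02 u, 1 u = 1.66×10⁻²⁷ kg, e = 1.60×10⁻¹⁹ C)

f = qB/(2πm) = (1×1.60×10^-19)(0.228) / [2π(5.01×10^-27)] = 1.16×10^6 Hz.

f ≈ 1.16 MHz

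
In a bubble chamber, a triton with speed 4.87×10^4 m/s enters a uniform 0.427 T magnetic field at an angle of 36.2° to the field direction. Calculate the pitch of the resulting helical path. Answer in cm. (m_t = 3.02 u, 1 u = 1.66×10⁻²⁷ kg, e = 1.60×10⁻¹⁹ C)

pitch ≈ 1.81 cm

The velocity component along B is v∥ = v cos36.2° = 3.93×10^4 m/s.
The cyclotron period T = 2πm/(qB) = 4.61×10^-7 s is set by m, q, B alone.
Pitch = v∥·T = (3.93×10^4)(4.61×10^-7) = 0.0181 m.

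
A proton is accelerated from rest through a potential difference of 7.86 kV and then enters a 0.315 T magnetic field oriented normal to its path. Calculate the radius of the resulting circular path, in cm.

The kinetic energy gained is K = qV = (1×1.60×10^-19)(7860) = 1.26×10^-15 J.
v = √(2K/m) = 1.23×10^6 m/s.
r = mv/(qB) = (1.67×10^-27)(1.23×10^6) / [(1×1.60×10^-19)(0.315)] = 0.0407 m.

r ≈ 4.07 cm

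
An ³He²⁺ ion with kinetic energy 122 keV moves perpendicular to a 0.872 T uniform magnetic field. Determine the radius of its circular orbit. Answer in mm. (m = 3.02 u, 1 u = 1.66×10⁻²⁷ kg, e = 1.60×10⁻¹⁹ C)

Convert the energy: K = 122 keV = 1.95×10^-14 J.
v = √(2K/m) = √(2·1.95×10^-14/5.01×10^-27) = 2.79×10^6 m/s.
r = mv/(qB) = (5.01×10^-27)(2.79×10^6) / [(2×1.60×10^-19)(0.872)] = 0.0501 m.

r ≈ 50.1 mm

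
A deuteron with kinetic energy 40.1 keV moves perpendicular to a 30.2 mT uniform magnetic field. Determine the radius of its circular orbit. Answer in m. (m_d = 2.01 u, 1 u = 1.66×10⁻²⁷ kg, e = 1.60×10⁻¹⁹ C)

Convert the energy: K = 40.1 keV = 6.42×10^-15 J.
v = √(2K/m) = √(2·6.42×10^-15/3.34×10^-27) = 1.96×10^6 m/s.
r = mv/(qB) = (3.34×10^-27)(1.96×10^6) / [(1×1.60×10^-19)(0.0302)] = 1.35 m.

r ≈ 1.35 m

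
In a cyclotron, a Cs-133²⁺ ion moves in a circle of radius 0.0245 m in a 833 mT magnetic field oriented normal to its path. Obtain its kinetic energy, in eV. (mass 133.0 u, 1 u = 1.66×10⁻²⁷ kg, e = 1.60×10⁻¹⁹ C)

K ≈ 604 eV

v = qBr/m = (2×1.60×10^-19)(0.833)(0.0245) / (2.21×10^-25) = 2.96×10^4 m/s.
K = ½mv² = 0.5·(2.21×10^-25)·(2.96×10^4)² = 9.66×10^-17 J = 604 eV.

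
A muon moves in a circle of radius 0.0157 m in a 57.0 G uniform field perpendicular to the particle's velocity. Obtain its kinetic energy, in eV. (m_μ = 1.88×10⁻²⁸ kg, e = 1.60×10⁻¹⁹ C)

v = qBr/m = (1×1.60×10^-19)(5.70×10^-3)(0.0157) / (1.88×10^-28) = 7.62×10^4 m/s.
K = ½mv² = 0.5·(1.88×10^-28)·(7.62×10^4)² = 5.45×10^-19 J = 3.41 eV.

K ≈ 3.41 eV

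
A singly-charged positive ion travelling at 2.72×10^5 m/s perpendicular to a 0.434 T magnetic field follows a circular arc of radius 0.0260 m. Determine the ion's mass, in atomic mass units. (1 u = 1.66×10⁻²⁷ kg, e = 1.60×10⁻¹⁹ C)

qvB = mv²/r ⇒ m = qBr/v.
m = (1×1.60×10^-19)(0.434)(0.0260) / (2.72×10^5) = 6.64×10^-27 kg = 4.00 u.

m ≈ 4.00 u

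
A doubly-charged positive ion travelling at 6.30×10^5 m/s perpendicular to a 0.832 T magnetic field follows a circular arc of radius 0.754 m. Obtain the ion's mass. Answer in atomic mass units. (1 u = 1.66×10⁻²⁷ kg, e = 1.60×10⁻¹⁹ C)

m ≈ 192 u

qvB = mv²/r ⇒ m = qBr/v.
m = (2×1.60×10^-19)(0.832)(0.754) / (6.30×10^5) = 3.19×10^-25 kg = 192 u.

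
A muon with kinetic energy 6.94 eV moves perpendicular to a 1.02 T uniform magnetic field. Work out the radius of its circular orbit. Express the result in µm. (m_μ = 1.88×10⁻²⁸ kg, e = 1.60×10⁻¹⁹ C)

Convert the energy: K = 6.94 eV = 1.11×10^-18 J.
v = √(2K/m) = √(2·1.11×10^-18/1.88×10^-28) = 1.09×10^5 m/s.
r = mv/(qB) = (1.88×10^-28)(1.09×10^5) / [(1×1.60×10^-19)(1.02)] = 1.25×10^-4 m.

r ≈ 125 µm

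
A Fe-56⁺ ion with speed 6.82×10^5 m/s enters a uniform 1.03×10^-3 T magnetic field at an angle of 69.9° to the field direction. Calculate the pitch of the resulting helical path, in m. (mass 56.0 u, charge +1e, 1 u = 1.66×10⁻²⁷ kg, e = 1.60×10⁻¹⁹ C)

The velocity component along B is v∥ = v cos69.9° = 2.34×10^5 m/s.
The cyclotron period T = 2πm/(qB) = 3.54×10^-3 s is set by m, q, B alone.
Pitch = v∥·T = (2.34×10^5)(3.54×10^-3) = 831 m.

pitch ≈ 831 m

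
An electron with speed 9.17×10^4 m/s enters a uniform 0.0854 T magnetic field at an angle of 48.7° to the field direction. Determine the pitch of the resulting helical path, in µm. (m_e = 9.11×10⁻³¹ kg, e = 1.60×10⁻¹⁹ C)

The velocity component along B is v∥ = v cos48.7° = 6.05×10^4 m/s.
The cyclotron period T = 2πm/(qB) = 4.19×10^-10 s is set by m, q, B alone.
Pitch = v∥·T = (6.05×10^4)(4.19×10^-10) = 2.54×10^-5 m.

pitch ≈ 25.4 µm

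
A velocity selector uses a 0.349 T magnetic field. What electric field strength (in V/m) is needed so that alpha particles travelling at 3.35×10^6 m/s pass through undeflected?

E ≈ 1.17×10^6 V/m

qE = qvB ⇒ E = vB = (3.35×10^6)(0.349) = 1.17×10^6 V/m.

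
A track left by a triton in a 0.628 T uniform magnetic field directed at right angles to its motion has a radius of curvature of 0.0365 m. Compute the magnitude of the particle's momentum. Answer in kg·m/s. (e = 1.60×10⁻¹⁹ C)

Since qvB = mv²/r, the momentum p = mv = qBr.
p = (1×1.60×10^-19)(0.628)(0.0365) = 3.67×10^-21 kg·m/s.

p ≈ 3.67×10^-21 kg·m/s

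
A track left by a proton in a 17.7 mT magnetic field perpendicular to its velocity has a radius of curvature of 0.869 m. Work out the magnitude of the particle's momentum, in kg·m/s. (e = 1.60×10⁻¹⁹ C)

Since qvB = mv²/r, the momentum p = mv = qBr.
p = (1×1.60×10^-19)(0.0177)(0.869) = 2.46×10^-21 kg·m/s.

p ≈ 2.46×10^-21 kg·m/s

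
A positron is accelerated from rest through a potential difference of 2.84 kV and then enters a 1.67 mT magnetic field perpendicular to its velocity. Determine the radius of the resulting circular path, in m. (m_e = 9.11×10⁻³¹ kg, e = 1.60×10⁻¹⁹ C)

r ≈ 0.108 m

The kinetic energy gained is K = qV = (1×1.60×10^-19)(2840) = 4.54×10^-16 J.
v = √(2K/m) = 3.16×10^7 m/s.
r = mv/(qB) = (9.11×10^-31)(3.16×10^7) / [(1×1.60×10^-19)(1.67×10^-3)] = 0.108 m.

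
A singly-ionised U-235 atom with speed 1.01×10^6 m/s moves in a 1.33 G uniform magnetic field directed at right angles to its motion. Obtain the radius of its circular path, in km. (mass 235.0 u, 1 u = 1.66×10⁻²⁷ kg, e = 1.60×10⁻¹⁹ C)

The magnetic force provides the centripetal force: qvB = mv²/r, so r = mv/(qB).
r = (3.90×10^-25 kg)(1.01×10^6 m/s) / [(1×1.60×10^-19 C)(1.33×10^-4 T)] = 1.85×10^4 m.

r ≈ 18.5 km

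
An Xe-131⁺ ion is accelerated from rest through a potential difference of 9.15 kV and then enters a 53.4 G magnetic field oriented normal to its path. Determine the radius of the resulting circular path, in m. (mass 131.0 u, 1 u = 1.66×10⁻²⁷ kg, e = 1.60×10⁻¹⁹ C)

r ≈ 29.5 m

The kinetic energy gained is K = qV = (1×1.60×10^-19)(9150) = 1.46×10^-15 J.
v = √(2K/m) = 1.16×10^5 m/s.
r = mv/(qB) = (2.17×10^-25)(1.16×10^5) / [(1×1.60×10^-19)(5.34×10^-3)] = 29.5 m.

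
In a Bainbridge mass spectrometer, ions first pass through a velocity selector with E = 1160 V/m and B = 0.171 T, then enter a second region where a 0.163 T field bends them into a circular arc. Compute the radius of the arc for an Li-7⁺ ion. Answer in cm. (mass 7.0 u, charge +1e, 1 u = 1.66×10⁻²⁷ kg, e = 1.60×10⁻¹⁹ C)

r ≈ 0.302 cm

The selector passes v = E/B = 1160/0.171 = 6780 m/s.
In the deflection region, r = mv/(qB₂) = (1.16×10^-26)(6780) / [(1×1.60×10^-19)(0.163)] = 3.02×10^-3 m.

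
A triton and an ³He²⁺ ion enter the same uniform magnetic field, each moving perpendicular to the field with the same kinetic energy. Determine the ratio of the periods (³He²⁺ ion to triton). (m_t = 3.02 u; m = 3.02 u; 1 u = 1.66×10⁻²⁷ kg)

T = 2πm/(qB) is independent of speed, so T₂/T₁ = (m₂/q₂)/(m₁/q₁).
T_{³He²⁺ ion}/T_{triton} = (5.01×10^-27/2e) / (5.01×10^-27/1e) = 0.500.

ratio ≈ 0.500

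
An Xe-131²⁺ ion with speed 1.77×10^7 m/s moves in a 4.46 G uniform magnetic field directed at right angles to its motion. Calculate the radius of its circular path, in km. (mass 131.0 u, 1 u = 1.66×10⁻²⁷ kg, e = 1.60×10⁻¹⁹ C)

The magnetic force provides the centripetal force: qvB = mv²/r, so r = mv/(qB).
r = (2.17×10^-25 kg)(1.77×10^7 m/s) / [(2×1.60×10^-19 C)(4.46×10^-4 T)] = 2.70×10^4 m.

r ≈ 27.0 km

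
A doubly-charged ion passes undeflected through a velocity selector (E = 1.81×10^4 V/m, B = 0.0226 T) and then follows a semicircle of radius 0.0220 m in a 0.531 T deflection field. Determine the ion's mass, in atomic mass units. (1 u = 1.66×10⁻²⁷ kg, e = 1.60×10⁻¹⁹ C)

v = E/B₁ = 8.01×10^5 m/s.
From r = mv/(qB₂), m = qB₂r/v = (2×1.60×10^-19)(0.531)(0.0220) / (8.01×10^5) = 4.67×10^-27 kg.
In atomic mass units: m = 4.67×10^-27 / 1.66×10^-27 = 2.81 u.

m ≈ 2.81 u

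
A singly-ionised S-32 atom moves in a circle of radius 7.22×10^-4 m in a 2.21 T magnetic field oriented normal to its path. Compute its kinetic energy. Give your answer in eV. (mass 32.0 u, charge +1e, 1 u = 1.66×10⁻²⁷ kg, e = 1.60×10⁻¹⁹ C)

v = qBr/m = (1×1.60×10^-19)(2.21)(7.22×10^-4) / (5.31×10^-26) = 4810 m/s.
K = ½mv² = 0.5·(5.31×10^-26)·(4810)² = 6.13×10^-19 J = 3.83 eV.

K ≈ 3.83 eV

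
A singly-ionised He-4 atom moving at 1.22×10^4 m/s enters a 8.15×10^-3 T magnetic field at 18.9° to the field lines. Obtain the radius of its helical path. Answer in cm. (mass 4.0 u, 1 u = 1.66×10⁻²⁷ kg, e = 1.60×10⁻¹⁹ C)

r ≈ 2.01 cm

Only the perpendicular component v⊥ = v sin18.9° = 3950 m/s is bent by the field.
r = m v⊥ /(qB) = (6.64×10^-27)(3950) / [(1×1.60×10^-19)(8.15×10^-3)] = 0.0201 m.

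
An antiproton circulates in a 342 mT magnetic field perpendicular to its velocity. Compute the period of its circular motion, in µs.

The cyclotron period is independent of speed: T = 2πm/(qB).
T = 2π(1.67×10^-27) / [(1×1.60×10^-19)(0.342)] = 1.92×10^-7 s.

T ≈ 0.192 µs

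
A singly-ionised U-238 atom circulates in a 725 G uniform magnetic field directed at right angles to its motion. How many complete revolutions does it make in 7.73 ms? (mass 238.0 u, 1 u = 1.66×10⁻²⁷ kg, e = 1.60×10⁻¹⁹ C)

T = 2πm/(qB) = 2π(3.9508×10^-25) / [(1×1.60×10^-19)(0.0725)] = 2.1400×10^-4 s.
N = t/T = 7.73×10^-3 / 2.1400×10^-4 ≈ 36.12, so 36 complete revolutions.

N = 36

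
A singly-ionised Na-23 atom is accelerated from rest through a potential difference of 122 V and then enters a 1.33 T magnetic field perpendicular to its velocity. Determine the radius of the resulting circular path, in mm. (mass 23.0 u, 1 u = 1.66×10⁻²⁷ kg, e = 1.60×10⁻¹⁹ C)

r ≈ 5.74 mm

The kinetic energy gained is K = qV = (1×1.60×10^-19)(122) = 1.95×10^-17 J.
v = √(2K/m) = 3.20×10^4 m/s.
r = mv/(qB) = (3.82×10^-26)(3.20×10^4) / [(1×1.60×10^-19)(1.33)] = 5.74×10^-3 m.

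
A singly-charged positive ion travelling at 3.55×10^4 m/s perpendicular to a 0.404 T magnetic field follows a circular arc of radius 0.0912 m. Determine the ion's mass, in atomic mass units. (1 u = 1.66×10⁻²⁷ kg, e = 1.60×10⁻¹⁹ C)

qvB = mv²/r ⇒ m = qBr/v.
m = (1×1.60×10^-19)(0.404)(0.0912) / (3.55×10^4) = 1.66×10^-25 kg = 100 u.

m ≈ 100 u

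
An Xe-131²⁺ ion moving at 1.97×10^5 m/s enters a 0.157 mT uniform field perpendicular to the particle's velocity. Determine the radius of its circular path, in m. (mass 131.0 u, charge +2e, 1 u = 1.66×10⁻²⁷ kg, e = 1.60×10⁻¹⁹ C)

The magnetic force provides the centripetal force: qvB = mv²/r, so r = mv/(qB).
r = (2.17×10^-25 kg)(1.97×10^5 m/s) / [(2×1.60×10^-19 C)(1.57×10^-4 T)] = 853 m.

r ≈ 853 m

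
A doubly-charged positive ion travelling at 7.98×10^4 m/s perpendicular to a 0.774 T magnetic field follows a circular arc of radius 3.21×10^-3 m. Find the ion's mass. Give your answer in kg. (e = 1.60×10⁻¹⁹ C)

m ≈ 9.96×10^-27 kg

qvB = mv²/r ⇒ m = qBr/v.
m = (2×1.60×10^-19)(0.774)(3.21×10^-3) / (7.98×10^4) = 9.96×10^-27 kg.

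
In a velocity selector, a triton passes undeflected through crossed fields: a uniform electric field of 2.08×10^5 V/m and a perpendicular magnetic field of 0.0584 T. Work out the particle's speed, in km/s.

v ≈ 3560 km/s

For zero net force, qE = qvB, so v = E/B.
v = (2.08×10^5) / (0.0584) = 3.56×10^6 m/s.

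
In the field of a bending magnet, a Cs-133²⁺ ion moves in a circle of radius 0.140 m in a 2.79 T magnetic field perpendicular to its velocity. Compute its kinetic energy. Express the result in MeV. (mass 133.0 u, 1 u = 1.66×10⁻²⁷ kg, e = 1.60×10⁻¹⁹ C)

v = qBr/m = (2×1.60×10^-19)(2.79)(0.140) / (2.21×10^-25) = 5.66×10^5 m/s.
K = ½mv² = 0.5·(2.21×10^-25)·(5.66×10^5)² = 3.54×10^-14 J = 0.221 MeV.

K ≈ 0.221 MeV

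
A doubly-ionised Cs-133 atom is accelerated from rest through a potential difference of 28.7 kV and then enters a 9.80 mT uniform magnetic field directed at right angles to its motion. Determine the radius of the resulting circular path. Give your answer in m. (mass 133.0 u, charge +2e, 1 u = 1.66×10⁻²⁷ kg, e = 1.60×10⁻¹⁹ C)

r ≈ 20.3 m

The kinetic energy gained is K = qV = (2×1.60×10^-19)(2.87×10^4) = 9.18×10^-15 J.
v = √(2K/m) = 2.88×10^5 m/s.
r = mv/(qB) = (2.21×10^-25)(2.88×10^5) / [(2×1.60×10^-19)(9.80×10^-3)] = 20.3 m.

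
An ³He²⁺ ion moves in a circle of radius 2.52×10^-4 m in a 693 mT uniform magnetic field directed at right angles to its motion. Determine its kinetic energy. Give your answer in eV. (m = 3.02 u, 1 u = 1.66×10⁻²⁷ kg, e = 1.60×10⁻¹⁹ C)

v = qBr/m = (2×1.60×10^-19)(0.693)(2.52×10^-4) / (5.01×10^-27) = 1.11×10^4 m/s.
K = ½mv² = 0.5·(5.01×10^-27)·(1.11×10^4)² = 3.11×10^-19 J = 1.95 eV.

K ≈ 1.95 eV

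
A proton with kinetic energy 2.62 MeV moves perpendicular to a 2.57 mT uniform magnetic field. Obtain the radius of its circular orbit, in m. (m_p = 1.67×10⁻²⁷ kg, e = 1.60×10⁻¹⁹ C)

r ≈ 91.0 m

Convert the energy: K = 2.62 MeV = 4.19×10^-13 J.
v = √(2K/m) = √(2·4.19×10^-13/1.67×10^-27) = 2.24×10^7 m/s.
r = mv/(qB) = (1.67×10^-27)(2.24×10^7) / [(1×1.60×10^-19)(2.57×10^-3)] = 91.0 m.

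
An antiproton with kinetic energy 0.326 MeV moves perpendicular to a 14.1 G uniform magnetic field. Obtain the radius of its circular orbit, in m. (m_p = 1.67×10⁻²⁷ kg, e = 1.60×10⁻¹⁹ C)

Convert the energy: K = 0.326 MeV = 5.22×10^-14 J.
v = √(2K/m) = √(2·5.22×10^-14/1.67×10^-27) = 7.90×10^6 m/s.
r = mv/(qB) = (1.67×10^-27)(7.90×10^6) / [(1×1.60×10^-19)(1.41×10^-3)] = 58.5 m.

r ≈ 58.5 m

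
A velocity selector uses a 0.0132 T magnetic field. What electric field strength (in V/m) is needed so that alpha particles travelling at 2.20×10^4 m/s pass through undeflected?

qE = qvB ⇒ E = vB = (2.20×10^4)(0.0132) = 290 V/m.

E ≈ 290 V/m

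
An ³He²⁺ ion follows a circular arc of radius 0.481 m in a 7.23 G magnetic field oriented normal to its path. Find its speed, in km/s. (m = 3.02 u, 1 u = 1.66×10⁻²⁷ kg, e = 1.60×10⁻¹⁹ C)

v ≈ 22.2 km/s

From qvB = mv²/r, v = qBr/m.
v = (2×1.60×10^-19)(7.23×10^-4)(0.481) / (5.01×10^-27) = 2.22×10^4 m/s.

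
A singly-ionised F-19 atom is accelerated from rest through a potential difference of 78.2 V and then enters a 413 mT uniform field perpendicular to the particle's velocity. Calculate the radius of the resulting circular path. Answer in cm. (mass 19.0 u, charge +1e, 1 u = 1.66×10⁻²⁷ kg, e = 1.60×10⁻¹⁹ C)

r ≈ 1.34 cm

The kinetic energy gained is K = qV = (1×1.60×10^-19)(78.2) = 1.25×10^-17 J.
v = √(2K/m) = 2.82×10^4 m/s.
r = mv/(qB) = (3.15×10^-26)(2.82×10^4) / [(1×1.60×10^-19)(0.413)] = 0.0134 m.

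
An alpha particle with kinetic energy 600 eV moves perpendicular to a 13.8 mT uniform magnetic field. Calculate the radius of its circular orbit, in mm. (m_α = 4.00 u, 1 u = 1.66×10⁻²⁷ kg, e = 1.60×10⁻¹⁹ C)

Convert the energy: K = 600 eV = 9.60×10^-17 J.
v = √(2K/m) = √(2·9.60×10^-17/6.64×10^-27) = 1.70×10^5 m/s.
r = mv/(qB) = (6.64×10^-27)(1.70×10^5) / [(2×1.60×10^-19)(0.0138)] = 0.256 m.

r ≈ 256 mm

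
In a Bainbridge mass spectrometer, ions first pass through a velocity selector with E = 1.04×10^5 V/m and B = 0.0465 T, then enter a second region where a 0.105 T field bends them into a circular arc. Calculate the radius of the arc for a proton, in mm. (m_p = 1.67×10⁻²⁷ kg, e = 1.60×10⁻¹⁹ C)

The selector passes v = E/B = 1.04×10^5/0.0465 = 2.24×10^6 m/s.
In the deflection region, r = mv/(qB₂) = (1.67×10^-27)(2.24×10^6) / [(1×1.60×10^-19)(0.105)] = 0.222 m.

r ≈ 222 mm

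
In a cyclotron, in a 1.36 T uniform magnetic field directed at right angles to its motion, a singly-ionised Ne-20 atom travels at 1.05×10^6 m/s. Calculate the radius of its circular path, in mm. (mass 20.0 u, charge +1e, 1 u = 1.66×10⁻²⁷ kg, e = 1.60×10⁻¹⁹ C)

r ≈ 160 mm

The magnetic force provides the centripetal force: qvB = mv²/r, so r = mv/(qB).
r = (3.32×10^-26 kg)(1.05×10^6 m/s) / [(1×1.60×10^-19 C)(1.36 T)] = 0.160 m.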